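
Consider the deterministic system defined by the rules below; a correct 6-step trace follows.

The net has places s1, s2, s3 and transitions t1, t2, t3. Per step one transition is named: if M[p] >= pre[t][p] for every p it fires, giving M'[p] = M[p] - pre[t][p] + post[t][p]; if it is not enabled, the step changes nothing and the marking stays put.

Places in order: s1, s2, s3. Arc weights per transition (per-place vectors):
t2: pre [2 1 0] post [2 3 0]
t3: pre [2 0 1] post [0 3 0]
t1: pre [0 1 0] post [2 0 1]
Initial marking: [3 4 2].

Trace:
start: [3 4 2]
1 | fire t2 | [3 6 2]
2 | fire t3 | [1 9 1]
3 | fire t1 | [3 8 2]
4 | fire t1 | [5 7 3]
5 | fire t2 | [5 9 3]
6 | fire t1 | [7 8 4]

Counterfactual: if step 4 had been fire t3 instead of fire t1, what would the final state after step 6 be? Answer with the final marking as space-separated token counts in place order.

(re-executing from step 4 with the substitution; state before step 4: [3 8 2])
4 | fire t3 | [1 11 1]
5 | fire t2 | [1 11 1]
6 | fire t1 | [3 10 2]

3 10 2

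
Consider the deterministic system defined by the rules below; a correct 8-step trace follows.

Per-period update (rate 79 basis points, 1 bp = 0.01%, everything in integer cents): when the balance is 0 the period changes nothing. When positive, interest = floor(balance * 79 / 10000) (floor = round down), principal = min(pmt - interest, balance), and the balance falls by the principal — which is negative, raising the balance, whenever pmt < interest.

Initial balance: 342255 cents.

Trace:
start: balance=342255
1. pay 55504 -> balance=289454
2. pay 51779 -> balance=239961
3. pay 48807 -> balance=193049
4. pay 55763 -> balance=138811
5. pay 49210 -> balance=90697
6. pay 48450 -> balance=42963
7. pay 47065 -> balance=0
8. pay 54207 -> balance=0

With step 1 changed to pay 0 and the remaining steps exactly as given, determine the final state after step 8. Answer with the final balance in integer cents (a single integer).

647

(re-executing from step 1 with the substitution; state before step 1: balance=342255)
1. pay 0 -> balance=344958
2. pay 51779 -> balance=295904
3. pay 48807 -> balance=249434
4. pay 55763 -> balance=195641
5. pay 49210 -> balance=147976
6. pay 48450 -> balance=100695
7. pay 47065 -> balance=54425
8. pay 54207 -> balance=647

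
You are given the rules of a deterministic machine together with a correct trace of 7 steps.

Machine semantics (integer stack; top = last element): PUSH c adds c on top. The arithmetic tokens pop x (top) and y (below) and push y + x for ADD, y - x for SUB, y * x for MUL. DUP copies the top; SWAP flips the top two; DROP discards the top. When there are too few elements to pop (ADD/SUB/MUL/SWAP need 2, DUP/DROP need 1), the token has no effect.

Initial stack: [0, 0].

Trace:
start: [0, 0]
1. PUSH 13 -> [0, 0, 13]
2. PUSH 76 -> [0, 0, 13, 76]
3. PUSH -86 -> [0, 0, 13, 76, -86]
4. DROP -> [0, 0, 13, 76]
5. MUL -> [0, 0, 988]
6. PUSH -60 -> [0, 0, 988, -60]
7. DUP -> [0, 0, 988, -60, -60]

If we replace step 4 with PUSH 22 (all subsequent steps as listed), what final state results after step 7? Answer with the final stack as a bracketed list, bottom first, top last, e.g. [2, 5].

[0, 0, 13, 76, -1892, -60, -60]

(re-executing from step 4 with the substitution; state before step 4: [0, 0, 13, 76, -86])
4. PUSH 22 -> [0, 0, 13, 76, -86, 22]
5. MUL -> [0, 0, 13, 76, -1892]
6. PUSH -60 -> [0, 0, 13, 76, -1892, -60]
7. DUP -> [0, 0, 13, 76, -1892, -60, -60]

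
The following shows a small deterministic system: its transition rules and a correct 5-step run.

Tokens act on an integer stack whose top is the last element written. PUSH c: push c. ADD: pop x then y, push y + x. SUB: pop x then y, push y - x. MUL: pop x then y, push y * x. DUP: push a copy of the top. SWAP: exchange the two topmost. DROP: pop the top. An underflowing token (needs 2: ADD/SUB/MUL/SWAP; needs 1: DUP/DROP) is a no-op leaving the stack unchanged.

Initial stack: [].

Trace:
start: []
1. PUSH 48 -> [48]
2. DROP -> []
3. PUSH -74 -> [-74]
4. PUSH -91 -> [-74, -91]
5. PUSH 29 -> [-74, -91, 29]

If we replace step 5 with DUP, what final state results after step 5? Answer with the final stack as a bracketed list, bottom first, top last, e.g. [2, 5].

(re-executing from step 5 with the substitution; state before step 5: [-74, -91])
5. DUP -> [-74, -91, -91]

[-74, -91, -91]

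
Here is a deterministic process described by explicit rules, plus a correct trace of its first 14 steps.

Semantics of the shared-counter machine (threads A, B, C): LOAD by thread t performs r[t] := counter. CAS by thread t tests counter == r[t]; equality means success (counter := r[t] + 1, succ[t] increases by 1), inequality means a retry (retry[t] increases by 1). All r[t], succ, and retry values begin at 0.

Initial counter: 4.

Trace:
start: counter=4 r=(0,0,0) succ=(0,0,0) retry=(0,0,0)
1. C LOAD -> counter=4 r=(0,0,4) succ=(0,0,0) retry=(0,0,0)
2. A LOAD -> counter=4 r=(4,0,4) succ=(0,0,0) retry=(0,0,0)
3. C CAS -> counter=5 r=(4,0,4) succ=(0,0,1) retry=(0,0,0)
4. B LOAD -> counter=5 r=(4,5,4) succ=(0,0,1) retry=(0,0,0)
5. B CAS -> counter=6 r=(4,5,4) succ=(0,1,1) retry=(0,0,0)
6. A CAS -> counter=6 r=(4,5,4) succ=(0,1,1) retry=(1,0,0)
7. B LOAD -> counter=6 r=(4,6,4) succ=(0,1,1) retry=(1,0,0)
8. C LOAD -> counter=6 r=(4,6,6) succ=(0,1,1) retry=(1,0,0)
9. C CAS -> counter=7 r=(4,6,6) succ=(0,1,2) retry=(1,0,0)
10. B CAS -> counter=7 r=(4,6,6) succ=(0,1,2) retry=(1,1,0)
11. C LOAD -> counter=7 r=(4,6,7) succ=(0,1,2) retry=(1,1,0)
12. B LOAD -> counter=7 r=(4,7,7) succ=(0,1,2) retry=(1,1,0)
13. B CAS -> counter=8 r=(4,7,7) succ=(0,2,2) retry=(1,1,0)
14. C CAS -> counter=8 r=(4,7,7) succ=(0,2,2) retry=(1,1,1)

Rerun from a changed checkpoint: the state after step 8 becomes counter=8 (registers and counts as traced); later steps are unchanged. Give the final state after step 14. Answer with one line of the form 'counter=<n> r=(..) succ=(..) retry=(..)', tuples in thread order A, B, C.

counter=9 r=(4,8,8) succ=(0,2,1) retry=(1,1,2)

state after step 8 := counter=8 r=(4,6,6) succ=(0,1,1) retry=(1,0,0)
9. C CAS -> counter=8 r=(4,6,6) succ=(0,1,1) retry=(1,0,1)
10. B CAS -> counter=8 r=(4,6,6) succ=(0,1,1) retry=(1,1,1)
11. C LOAD -> counter=8 r=(4,6,8) succ=(0,1,1) retry=(1,1,1)
12. B LOAD -> counter=8 r=(4,8,8) succ=(0,1,1) retry=(1,1,1)
13. B CAS -> counter=9 r=(4,8,8) succ=(0,2,1) retry=(1,1,1)
14. C CAS -> counter=9 r=(4,8,8) succ=(0,2,1) retry=(1,1,2)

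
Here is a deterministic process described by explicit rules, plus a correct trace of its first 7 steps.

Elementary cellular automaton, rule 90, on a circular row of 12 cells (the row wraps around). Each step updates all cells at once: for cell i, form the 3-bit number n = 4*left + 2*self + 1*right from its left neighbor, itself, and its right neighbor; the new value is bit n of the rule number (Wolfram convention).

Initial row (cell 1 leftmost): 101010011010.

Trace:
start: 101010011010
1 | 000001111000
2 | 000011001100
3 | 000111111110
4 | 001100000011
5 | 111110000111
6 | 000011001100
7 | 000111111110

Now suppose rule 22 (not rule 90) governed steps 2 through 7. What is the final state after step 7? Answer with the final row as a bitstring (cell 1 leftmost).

(re-executing steps 2..7 under rule 22; state before step 2: 000001111000)
2 | 000010000100
3 | 000111001110
4 | 001000110001
5 | 111101001011
6 | 000001111000
7 | 000010000100

000010000100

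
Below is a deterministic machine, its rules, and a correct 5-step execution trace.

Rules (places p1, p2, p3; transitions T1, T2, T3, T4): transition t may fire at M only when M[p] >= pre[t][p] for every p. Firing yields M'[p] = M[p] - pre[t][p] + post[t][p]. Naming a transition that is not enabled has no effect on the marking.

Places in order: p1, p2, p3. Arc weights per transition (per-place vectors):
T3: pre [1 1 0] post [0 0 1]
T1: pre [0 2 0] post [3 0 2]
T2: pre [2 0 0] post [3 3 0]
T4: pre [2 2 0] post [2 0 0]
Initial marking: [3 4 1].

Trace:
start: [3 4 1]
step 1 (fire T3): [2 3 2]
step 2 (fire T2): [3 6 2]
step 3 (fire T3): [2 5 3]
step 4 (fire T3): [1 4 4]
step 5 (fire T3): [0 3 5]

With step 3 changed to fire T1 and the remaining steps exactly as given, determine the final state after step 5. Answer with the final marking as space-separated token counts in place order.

4 2 6

(re-executing from step 3 with the substitution; state before step 3: [3 6 2])
step 3 (fire T1): [6 4 4]
step 4 (fire T3): [5 3 5]
step 5 (fire T3): [4 2 6]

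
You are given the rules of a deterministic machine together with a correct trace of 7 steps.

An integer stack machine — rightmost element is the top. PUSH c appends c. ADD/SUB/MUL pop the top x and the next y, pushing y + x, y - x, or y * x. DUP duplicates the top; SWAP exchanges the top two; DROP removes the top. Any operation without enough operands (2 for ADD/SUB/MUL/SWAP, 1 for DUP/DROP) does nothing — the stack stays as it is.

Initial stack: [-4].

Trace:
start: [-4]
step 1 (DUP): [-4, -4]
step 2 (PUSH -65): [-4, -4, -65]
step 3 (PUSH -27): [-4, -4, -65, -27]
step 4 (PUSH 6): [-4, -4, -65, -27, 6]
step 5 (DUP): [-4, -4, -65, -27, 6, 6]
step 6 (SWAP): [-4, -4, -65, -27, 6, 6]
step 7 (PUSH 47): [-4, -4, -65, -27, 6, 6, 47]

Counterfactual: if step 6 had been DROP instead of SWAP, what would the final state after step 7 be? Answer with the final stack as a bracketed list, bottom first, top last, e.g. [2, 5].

(re-executing from step 6 with the substitution; state before step 6: [-4, -4, -65, -27, 6, 6])
step 6 (DROP): [-4, -4, -65, -27, 6]
step 7 (PUSH 47): [-4, -4, -65, -27, 6, 47]

[-4, -4, -65, -27, 6, 47]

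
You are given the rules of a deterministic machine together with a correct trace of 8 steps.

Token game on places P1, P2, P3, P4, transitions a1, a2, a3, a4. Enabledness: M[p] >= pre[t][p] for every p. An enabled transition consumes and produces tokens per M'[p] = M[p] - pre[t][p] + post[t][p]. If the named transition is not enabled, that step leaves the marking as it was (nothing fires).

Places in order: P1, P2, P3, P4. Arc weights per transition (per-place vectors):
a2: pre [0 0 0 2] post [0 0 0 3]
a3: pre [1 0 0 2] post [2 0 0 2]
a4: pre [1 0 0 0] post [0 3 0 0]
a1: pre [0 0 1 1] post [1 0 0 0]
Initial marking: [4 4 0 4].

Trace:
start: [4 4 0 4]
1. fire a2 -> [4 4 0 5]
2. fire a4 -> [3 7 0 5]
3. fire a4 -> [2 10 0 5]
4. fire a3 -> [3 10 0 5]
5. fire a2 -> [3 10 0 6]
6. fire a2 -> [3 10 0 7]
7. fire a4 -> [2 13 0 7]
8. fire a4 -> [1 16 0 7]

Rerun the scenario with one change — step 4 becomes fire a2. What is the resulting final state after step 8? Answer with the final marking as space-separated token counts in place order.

0 16 0 8

(re-executing from step 4 with the substitution; state before step 4: [2 10 0 5])
4. fire a2 -> [2 10 0 6]
5. fire a2 -> [2 10 0 7]
6. fire a2 -> [2 10 0 8]
7. fire a4 -> [1 13 0 8]
8. fire a4 -> [0 16 0 8]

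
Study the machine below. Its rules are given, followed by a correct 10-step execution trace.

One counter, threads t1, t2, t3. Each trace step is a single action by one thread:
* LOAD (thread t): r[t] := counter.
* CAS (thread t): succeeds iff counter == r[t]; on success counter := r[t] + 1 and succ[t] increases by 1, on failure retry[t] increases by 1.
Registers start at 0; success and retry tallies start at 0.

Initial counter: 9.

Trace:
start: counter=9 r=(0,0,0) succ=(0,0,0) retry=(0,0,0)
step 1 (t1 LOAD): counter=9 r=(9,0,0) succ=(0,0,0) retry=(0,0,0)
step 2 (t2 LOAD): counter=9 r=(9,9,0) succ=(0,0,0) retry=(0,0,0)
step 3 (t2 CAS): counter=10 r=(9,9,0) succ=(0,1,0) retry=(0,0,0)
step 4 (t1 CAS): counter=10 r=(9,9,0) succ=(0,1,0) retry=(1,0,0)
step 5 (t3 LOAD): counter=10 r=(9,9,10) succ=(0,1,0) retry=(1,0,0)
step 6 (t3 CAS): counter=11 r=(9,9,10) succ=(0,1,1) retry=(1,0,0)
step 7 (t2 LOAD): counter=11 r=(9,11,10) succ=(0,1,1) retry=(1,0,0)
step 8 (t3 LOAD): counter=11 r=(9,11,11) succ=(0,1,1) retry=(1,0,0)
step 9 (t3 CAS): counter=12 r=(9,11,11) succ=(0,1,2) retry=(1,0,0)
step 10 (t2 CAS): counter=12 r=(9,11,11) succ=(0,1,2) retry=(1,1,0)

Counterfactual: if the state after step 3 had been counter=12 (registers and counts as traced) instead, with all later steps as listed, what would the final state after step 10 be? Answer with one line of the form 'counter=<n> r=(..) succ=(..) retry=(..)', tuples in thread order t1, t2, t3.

counter=14 r=(9,13,13) succ=(0,1,2) retry=(1,1,0)

state after step 3 := counter=12 r=(9,9,0) succ=(0,1,0) retry=(0,0,0)
step 4 (t1 CAS): counter=12 r=(9,9,0) succ=(0,1,0) retry=(1,0,0)
step 5 (t3 LOAD): counter=12 r=(9,9,12) succ=(0,1,0) retry=(1,0,0)
step 6 (t3 CAS): counter=13 r=(9,9,12) succ=(0,1,1) retry=(1,0,0)
step 7 (t2 LOAD): counter=13 r=(9,13,12) succ=(0,1,1) retry=(1,0,0)
step 8 (t3 LOAD): counter=13 r=(9,13,13) succ=(0,1,1) retry=(1,0,0)
step 9 (t3 CAS): counter=14 r=(9,13,13) succ=(0,1,2) retry=(1,0,0)
step 10 (t2 CAS): counter=14 r=(9,13,13) succ=(0,1,2) retry=(1,1,0)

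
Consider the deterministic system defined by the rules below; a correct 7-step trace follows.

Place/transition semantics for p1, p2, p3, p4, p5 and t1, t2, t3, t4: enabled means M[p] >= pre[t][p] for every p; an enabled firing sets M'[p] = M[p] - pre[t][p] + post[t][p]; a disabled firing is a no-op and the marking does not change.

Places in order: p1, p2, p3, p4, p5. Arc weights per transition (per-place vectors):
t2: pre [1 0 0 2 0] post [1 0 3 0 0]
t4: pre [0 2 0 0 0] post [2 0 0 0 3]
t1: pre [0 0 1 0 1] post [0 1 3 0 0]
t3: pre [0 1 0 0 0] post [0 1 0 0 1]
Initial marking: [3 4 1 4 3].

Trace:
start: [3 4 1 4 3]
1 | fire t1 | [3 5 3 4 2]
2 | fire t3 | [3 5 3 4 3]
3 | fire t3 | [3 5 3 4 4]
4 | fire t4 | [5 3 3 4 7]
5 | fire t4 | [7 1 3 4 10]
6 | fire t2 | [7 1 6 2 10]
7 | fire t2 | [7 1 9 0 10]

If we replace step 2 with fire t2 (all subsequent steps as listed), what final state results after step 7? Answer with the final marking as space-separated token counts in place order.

7 1 9 0 9

(re-executing from step 2 with the substitution; state before step 2: [3 5 3 4 2])
2 | fire t2 | [3 5 6 2 2]
3 | fire t3 | [3 5 6 2 3]
4 | fire t4 | [5 3 6 2 6]
5 | fire t4 | [7 1 6 2 9]
6 | fire t2 | [7 1 9 0 9]
7 | fire t2 | [7 1 9 0 9]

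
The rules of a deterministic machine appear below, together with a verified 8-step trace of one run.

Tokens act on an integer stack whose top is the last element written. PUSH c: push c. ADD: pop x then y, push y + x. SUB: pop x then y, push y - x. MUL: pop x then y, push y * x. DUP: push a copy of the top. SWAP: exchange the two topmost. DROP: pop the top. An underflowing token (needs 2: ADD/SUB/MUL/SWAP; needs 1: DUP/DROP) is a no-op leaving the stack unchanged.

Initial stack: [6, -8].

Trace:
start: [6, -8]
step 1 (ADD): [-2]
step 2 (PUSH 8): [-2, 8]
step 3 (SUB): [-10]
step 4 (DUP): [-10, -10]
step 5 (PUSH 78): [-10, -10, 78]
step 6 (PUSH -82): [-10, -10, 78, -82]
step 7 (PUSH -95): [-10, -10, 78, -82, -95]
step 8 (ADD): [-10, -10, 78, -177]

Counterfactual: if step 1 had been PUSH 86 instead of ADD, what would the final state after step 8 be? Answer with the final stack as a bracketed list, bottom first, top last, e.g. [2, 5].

[6, -8, 78, 78, 78, -177]

(re-executing from step 1 with the substitution; state before step 1: [6, -8])
step 1 (PUSH 86): [6, -8, 86]
step 2 (PUSH 8): [6, -8, 86, 8]
step 3 (SUB): [6, -8, 78]
step 4 (DUP): [6, -8, 78, 78]
step 5 (PUSH 78): [6, -8, 78, 78, 78]
step 6 (PUSH -82): [6, -8, 78, 78, 78, -82]
step 7 (PUSH -95): [6, -8, 78, 78, 78, -82, -95]
step 8 (ADD): [6, -8, 78, 78, 78, -177]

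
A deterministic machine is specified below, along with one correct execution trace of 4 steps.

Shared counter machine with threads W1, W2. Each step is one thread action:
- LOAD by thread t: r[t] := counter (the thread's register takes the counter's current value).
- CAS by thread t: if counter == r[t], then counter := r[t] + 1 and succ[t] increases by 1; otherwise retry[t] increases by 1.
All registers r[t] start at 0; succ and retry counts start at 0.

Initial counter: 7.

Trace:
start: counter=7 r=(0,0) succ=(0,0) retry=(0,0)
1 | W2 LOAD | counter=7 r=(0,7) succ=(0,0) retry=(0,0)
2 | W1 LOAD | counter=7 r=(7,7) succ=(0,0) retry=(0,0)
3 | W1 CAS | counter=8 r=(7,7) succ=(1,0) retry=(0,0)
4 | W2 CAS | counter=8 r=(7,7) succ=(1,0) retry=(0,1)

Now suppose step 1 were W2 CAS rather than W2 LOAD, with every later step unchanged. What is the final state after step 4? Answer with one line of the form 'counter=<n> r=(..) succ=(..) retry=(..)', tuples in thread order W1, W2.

counter=8 r=(7,0) succ=(1,0) retry=(0,2)

(re-executing from step 1 with the substitution; state before step 1: counter=7 r=(0,0) succ=(0,0) retry=(0,0))
1 | W2 CAS | counter=7 r=(0,0) succ=(0,0) retry=(0,1)
2 | W1 LOAD | counter=7 r=(7,0) succ=(0,0) retry=(0,1)
3 | W1 CAS | counter=8 r=(7,0) succ=(1,0) retry=(0,1)
4 | W2 CAS | counter=8 r=(7,0) succ=(1,0) retry=(0,2)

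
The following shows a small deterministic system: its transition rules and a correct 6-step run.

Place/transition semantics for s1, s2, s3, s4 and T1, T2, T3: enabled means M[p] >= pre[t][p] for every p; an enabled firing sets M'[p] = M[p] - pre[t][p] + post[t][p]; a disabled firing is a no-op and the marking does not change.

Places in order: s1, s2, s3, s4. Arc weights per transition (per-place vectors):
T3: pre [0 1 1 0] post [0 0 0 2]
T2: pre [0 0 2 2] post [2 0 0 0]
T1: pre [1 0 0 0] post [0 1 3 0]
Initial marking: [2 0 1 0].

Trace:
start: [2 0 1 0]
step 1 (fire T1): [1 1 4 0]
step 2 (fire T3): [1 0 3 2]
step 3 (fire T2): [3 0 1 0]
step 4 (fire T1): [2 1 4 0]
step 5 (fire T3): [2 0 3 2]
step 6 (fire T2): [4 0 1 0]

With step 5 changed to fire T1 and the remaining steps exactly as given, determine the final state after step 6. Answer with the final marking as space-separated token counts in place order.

(re-executing from step 5 with the substitution; state before step 5: [2 1 4 0])
step 5 (fire T1): [1 2 7 0]
step 6 (fire T2): [1 2 7 0]

1 2 7 0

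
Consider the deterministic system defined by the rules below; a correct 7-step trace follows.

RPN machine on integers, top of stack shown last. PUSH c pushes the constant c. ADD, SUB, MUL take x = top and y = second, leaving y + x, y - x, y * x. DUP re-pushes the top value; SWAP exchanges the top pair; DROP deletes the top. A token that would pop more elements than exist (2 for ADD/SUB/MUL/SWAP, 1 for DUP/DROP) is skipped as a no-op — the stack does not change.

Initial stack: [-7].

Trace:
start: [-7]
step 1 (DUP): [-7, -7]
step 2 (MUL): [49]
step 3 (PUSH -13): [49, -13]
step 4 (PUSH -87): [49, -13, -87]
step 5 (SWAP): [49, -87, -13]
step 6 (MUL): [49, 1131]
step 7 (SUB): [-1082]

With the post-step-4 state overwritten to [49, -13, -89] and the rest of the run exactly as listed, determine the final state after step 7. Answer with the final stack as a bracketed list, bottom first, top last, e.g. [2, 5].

state after step 4 := [49, -13, -89]
step 5 (SWAP): [49, -89, -13]
step 6 (MUL): [49, 1157]
step 7 (SUB): [-1108]

[-1108]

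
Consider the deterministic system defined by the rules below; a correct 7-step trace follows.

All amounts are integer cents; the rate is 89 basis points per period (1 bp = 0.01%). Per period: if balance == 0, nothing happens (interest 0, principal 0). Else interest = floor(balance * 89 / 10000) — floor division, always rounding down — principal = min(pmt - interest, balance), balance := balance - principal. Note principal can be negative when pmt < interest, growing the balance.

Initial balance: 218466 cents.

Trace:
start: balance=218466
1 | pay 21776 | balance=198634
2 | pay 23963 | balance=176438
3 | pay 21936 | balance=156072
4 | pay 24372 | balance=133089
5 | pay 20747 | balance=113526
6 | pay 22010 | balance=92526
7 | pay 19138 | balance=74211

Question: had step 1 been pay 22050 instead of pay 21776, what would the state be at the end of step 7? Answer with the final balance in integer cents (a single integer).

(re-executing from step 1 with the substitution; state before step 1: balance=218466)
1 | pay 22050 | balance=198360
2 | pay 23963 | balance=176162
3 | pay 21936 | balance=155793
4 | pay 24372 | balance=132807
5 | pay 20747 | balance=113241
6 | pay 22010 | balance=92238
7 | pay 19138 | balance=73920

73920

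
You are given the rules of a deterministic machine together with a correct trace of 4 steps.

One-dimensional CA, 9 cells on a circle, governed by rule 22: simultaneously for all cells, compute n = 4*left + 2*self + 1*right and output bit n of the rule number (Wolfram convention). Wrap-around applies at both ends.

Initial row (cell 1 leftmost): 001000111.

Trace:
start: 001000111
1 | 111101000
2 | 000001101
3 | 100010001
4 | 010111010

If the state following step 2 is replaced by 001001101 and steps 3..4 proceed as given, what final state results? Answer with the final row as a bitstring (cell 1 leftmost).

000001010

state after step 2 := 001001101
3 | 111110001
4 | 000001010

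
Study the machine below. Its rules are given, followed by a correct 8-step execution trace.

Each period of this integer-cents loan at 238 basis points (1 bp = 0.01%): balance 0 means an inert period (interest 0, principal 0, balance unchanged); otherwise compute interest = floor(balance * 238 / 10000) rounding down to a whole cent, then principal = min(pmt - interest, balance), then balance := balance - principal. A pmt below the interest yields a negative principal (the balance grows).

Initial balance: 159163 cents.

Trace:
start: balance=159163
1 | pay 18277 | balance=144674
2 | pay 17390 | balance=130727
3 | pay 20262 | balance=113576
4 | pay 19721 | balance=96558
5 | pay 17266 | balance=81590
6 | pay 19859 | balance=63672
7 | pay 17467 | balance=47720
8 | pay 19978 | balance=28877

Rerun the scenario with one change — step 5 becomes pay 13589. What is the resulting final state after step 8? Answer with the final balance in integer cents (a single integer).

(re-executing from step 5 with the substitution; state before step 5: balance=96558)
5 | pay 13589 | balance=85267
6 | pay 19859 | balance=67437
7 | pay 17467 | balance=51575
8 | pay 19978 | balance=32824

32824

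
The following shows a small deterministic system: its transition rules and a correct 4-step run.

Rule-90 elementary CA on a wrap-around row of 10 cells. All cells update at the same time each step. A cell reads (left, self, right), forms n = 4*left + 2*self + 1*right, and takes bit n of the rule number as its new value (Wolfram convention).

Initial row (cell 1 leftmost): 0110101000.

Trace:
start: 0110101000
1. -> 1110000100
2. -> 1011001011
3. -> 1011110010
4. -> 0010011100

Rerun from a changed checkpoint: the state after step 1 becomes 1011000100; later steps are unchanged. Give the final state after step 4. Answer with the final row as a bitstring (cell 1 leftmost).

state after step 1 := 1011000100
2. -> 0011101011
3. -> 1110100011
4. -> 0010010110

0010010110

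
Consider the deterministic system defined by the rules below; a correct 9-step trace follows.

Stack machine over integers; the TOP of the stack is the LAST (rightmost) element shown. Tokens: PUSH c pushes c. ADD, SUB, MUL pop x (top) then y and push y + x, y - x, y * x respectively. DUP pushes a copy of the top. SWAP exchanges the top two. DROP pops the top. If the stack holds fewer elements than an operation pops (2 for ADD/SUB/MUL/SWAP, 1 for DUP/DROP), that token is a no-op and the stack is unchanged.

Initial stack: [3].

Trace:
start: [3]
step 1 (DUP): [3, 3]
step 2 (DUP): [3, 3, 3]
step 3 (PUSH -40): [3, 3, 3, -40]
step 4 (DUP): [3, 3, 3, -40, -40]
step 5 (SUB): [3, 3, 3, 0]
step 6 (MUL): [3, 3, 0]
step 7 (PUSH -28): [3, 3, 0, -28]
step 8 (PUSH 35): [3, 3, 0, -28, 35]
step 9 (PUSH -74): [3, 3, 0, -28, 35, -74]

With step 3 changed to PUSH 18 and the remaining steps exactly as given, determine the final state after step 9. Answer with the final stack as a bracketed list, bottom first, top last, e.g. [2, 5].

(re-executing from step 3 with the substitution; state before step 3: [3, 3, 3])
step 3 (PUSH 18): [3, 3, 3, 18]
step 4 (DUP): [3, 3, 3, 18, 18]
step 5 (SUB): [3, 3, 3, 0]
step 6 (MUL): [3, 3, 0]
step 7 (PUSH -28): [3, 3, 0, -28]
step 8 (PUSH 35): [3, 3, 0, -28, 35]
step 9 (PUSH -74): [3, 3, 0, -28, 35, -74]

[3, 3, 0, -28, 35, -74]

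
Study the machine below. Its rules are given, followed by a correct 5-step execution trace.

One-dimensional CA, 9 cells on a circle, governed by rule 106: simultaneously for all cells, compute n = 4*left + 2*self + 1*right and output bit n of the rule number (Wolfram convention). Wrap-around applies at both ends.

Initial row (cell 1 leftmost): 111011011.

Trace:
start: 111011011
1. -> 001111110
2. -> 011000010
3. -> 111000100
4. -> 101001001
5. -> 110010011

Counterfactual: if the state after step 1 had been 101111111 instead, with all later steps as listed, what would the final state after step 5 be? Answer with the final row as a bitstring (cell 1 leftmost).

state after step 1 := 101111111
2. -> 111000000
3. -> 101000001
4. -> 110000011
5. -> 010000110

010000110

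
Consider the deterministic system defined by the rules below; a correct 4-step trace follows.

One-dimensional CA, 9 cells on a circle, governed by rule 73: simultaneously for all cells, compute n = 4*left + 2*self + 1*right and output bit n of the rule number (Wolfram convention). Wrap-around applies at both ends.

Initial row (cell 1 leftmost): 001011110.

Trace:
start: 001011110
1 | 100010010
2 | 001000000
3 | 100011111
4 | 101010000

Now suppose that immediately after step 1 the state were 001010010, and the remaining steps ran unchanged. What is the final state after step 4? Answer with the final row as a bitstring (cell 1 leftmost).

state after step 1 := 001010010
2 | 100000000
3 | 001111110
4 | 101000010

101000010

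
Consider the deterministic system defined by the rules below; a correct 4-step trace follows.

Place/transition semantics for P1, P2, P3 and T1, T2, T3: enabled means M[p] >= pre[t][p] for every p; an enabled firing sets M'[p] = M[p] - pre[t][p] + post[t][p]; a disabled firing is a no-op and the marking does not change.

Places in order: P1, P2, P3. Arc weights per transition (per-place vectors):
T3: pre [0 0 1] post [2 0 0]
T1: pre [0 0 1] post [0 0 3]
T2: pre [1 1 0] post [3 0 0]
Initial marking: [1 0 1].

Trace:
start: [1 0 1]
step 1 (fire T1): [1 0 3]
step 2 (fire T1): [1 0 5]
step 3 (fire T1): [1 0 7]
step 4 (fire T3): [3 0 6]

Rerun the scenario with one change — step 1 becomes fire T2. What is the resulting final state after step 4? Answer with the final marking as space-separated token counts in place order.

(re-executing from step 1 with the substitution; state before step 1: [1 0 1])
step 1 (fire T2): [1 0 1]
step 2 (fire T1): [1 0 3]
step 3 (fire T1): [1 0 5]
step 4 (fire T3): [3 0 4]

3 0 4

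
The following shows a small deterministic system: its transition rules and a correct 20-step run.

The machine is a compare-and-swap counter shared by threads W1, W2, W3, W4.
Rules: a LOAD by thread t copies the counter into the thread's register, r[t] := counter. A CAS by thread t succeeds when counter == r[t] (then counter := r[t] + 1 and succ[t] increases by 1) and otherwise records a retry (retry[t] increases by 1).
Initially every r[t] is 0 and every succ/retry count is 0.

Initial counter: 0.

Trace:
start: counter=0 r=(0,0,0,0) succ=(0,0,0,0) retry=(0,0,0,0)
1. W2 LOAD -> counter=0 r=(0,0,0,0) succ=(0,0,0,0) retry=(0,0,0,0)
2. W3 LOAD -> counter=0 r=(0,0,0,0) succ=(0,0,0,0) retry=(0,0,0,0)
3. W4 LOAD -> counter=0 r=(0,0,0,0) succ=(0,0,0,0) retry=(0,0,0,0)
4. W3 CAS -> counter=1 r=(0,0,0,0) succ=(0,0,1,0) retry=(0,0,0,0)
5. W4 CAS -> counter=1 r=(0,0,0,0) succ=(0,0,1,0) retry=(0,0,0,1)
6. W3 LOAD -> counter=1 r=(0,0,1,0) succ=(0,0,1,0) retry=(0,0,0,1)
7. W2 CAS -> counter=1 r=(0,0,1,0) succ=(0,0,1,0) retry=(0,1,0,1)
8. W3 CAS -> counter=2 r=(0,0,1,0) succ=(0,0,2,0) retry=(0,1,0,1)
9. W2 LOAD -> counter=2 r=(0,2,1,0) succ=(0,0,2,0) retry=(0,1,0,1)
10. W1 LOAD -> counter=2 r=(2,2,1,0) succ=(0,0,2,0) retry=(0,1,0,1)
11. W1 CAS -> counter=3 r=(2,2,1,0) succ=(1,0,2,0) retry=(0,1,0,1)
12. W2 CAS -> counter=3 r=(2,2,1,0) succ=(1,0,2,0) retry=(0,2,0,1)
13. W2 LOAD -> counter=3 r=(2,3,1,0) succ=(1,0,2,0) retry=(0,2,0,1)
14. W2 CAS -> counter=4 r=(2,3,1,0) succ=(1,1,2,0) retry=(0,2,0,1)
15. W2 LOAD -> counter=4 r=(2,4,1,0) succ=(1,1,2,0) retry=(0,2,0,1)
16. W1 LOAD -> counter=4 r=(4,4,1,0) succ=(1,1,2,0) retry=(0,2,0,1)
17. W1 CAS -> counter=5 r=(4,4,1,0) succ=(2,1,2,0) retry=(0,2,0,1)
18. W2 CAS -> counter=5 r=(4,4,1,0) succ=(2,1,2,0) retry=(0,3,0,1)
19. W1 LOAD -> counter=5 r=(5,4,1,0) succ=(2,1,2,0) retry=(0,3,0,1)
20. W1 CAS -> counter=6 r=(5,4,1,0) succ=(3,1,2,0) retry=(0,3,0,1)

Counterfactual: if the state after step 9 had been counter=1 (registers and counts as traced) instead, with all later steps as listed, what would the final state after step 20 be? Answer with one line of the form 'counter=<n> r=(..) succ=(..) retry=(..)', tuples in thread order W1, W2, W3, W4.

state after step 9 := counter=1 r=(0,2,1,0) succ=(0,0,2,0) retry=(0,1,0,1)
10. W1 LOAD -> counter=1 r=(1,2,1,0) succ=(0,0,2,0) retry=(0,1,0,1)
11. W1 CAS -> counter=2 r=(1,2,1,0) succ=(1,0,2,0) retry=(0,1,0,1)
12. W2 CAS -> counter=3 r=(1,2,1,0) succ=(1,1,2,0) retry=(0,1,0,1)
13. W2 LOAD -> counter=3 r=(1,3,1,0) succ=(1,1,2,0) retry=(0,1,0,1)
14. W2 CAS -> counter=4 r=(1,3,1,0) succ=(1,2,2,0) retry=(0,1,0,1)
15. W2 LOAD -> counter=4 r=(1,4,1,0) succ=(1,2,2,0) retry=(0,1,0,1)
16. W1 LOAD -> counter=4 r=(4,4,1,0) succ=(1,2,2,0) retry=(0,1,0,1)
17. W1 CAS -> counter=5 r=(4,4,1,0) succ=(2,2,2,0) retry=(0,1,0,1)
18. W2 CAS -> counter=5 r=(4,4,1,0) succ=(2,2,2,0) retry=(0,2,0,1)
19. W1 LOAD -> counter=5 r=(5,4,1,0) succ=(2,2,2,0) retry=(0,2,0,1)
20. W1 CAS -> counter=6 r=(5,4,1,0) succ=(3,2,2,0) retry=(0,2,0,1)

counter=6 r=(5,4,1,0) succ=(3,2,2,0) retry=(0,2,0,1)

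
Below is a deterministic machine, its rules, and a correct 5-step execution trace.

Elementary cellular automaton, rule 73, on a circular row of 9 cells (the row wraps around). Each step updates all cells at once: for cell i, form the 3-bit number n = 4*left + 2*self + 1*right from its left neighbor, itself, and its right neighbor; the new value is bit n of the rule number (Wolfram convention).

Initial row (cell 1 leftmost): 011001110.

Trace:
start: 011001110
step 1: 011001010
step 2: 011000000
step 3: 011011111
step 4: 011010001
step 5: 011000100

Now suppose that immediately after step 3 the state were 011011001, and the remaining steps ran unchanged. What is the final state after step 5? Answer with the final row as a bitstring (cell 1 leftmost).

011011011

state after step 3 := 011011001
step 4: 011011000
step 5: 011011011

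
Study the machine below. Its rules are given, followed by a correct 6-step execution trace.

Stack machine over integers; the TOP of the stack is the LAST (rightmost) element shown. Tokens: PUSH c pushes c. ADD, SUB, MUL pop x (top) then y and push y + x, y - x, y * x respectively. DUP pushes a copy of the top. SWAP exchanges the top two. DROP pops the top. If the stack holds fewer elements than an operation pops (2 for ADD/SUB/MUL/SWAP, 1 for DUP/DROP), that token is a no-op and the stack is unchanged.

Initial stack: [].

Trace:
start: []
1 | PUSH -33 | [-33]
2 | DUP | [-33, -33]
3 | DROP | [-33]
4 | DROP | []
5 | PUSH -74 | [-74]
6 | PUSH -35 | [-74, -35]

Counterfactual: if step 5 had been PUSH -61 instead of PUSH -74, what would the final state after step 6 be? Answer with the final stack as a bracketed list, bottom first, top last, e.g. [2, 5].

(re-executing from step 5 with the substitution; state before step 5: [])
5 | PUSH -61 | [-61]
6 | PUSH -35 | [-61, -35]

[-61, -35]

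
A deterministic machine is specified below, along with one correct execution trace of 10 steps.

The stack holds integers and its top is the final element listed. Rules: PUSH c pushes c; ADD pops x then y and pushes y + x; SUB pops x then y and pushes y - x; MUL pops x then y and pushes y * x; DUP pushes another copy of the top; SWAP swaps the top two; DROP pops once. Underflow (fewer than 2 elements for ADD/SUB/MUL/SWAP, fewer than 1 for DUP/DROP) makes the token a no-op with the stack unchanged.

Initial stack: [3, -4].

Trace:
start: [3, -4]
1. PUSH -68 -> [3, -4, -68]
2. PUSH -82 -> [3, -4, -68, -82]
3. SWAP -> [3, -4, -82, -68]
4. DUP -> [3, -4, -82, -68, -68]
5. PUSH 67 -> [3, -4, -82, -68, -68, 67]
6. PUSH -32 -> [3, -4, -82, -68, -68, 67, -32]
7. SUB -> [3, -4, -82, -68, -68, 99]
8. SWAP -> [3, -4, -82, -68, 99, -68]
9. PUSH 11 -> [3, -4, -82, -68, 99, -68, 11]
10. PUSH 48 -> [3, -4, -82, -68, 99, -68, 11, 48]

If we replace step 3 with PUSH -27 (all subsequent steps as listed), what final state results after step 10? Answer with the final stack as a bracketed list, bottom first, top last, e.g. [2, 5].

[3, -4, -68, -82, -27, 99, -27, 11, 48]

(re-executing from step 3 with the substitution; state before step 3: [3, -4, -68, -82])
3. PUSH -27 -> [3, -4, -68, -82, -27]
4. DUP -> [3, -4, -68, -82, -27, -27]
5. PUSH 67 -> [3, -4, -68, -82, -27, -27, 67]
6. PUSH -32 -> [3, -4, -68, -82, -27, -27, 67, -32]
7. SUB -> [3, -4, -68, -82, -27, -27, 99]
8. SWAP -> [3, -4, -68, -82, -27, 99, -27]
9. PUSH 11 -> [3, -4, -68, -82, -27, 99, -27, 11]
10. PUSH 48 -> [3, -4, -68, -82, -27, 99, -27, 11, 48]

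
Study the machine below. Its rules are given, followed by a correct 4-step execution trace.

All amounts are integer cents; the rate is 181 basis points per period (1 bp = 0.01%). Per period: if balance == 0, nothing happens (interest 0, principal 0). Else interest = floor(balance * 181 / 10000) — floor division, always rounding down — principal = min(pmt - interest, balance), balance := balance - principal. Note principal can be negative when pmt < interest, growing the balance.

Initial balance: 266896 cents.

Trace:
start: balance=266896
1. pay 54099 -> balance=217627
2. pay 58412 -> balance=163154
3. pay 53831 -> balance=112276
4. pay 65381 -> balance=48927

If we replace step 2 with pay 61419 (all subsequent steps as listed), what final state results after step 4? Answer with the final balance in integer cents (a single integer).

45809

(re-executing from step 2 with the substitution; state before step 2: balance=217627)
2. pay 61419 -> balance=160147
3. pay 53831 -> balance=109214
4. pay 65381 -> balance=45809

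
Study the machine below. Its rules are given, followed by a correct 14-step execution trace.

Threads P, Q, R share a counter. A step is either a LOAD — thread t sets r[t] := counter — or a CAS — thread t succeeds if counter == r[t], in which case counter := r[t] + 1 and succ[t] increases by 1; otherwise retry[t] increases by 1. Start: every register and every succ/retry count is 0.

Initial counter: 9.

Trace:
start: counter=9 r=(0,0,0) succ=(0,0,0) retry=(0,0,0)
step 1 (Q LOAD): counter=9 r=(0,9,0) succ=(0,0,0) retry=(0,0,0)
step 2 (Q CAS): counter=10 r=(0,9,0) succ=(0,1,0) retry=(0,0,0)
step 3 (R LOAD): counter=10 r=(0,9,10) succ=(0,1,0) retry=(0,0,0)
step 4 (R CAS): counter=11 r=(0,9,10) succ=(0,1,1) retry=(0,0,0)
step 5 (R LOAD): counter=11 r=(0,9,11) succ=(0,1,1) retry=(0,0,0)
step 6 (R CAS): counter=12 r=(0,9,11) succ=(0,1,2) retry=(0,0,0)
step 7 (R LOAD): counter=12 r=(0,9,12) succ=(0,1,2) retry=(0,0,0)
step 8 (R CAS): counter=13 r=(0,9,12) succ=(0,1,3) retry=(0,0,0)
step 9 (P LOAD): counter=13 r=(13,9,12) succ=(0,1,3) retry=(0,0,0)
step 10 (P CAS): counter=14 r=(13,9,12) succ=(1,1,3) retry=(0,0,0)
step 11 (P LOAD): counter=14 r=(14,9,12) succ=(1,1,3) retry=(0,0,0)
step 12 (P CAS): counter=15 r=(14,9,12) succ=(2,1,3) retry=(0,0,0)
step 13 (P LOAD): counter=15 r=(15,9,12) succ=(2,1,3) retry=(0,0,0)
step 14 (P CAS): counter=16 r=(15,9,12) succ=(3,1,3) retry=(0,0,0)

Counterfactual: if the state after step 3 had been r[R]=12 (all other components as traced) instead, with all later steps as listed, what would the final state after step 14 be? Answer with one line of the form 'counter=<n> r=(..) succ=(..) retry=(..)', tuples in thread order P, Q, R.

state after step 3 := counter=10 r=(0,9,12) succ=(0,1,0) retry=(0,0,0)
step 4 (R CAS): counter=10 r=(0,9,12) succ=(0,1,0) retry=(0,0,1)
step 5 (R LOAD): counter=10 r=(0,9,10) succ=(0,1,0) retry=(0,0,1)
step 6 (R CAS): counter=11 r=(0,9,10) succ=(0,1,1) retry=(0,0,1)
step 7 (R LOAD): counter=11 r=(0,9,11) succ=(0,1,1) retry=(0,0,1)
step 8 (R CAS): counter=12 r=(0,9,11) succ=(0,1,2) retry=(0,0,1)
step 9 (P LOAD): counter=12 r=(12,9,11) succ=(0,1,2) retry=(0,0,1)
step 10 (P CAS): counter=13 r=(12,9,11) succ=(1,1,2) retry=(0,0,1)
step 11 (P LOAD): counter=13 r=(13,9,11) succ=(1,1,2) retry=(0,0,1)
step 12 (P CAS): counter=14 r=(13,9,11) succ=(2,1,2) retry=(0,0,1)
step 13 (P LOAD): counter=14 r=(14,9,11) succ=(2,1,2) retry=(0,0,1)
step 14 (P CAS): counter=15 r=(14,9,11) succ=(3,1,2) retry=(0,0,1)

counter=15 r=(14,9,11) succ=(3,1,2) retry=(0,0,1)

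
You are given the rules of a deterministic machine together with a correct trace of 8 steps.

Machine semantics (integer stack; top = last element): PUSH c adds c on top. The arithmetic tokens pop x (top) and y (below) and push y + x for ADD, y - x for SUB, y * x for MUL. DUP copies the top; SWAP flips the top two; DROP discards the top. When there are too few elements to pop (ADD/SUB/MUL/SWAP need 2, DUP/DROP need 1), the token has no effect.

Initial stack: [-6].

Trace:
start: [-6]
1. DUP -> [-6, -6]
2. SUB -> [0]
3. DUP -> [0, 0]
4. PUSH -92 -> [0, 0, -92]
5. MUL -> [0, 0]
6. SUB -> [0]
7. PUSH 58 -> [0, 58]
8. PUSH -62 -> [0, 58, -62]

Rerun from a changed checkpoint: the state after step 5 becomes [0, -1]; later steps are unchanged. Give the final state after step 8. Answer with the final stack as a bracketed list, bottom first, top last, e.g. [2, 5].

[1, 58, -62]

state after step 5 := [0, -1]
6. SUB -> [1]
7. PUSH 58 -> [1, 58]
8. PUSH -62 -> [1, 58, -62]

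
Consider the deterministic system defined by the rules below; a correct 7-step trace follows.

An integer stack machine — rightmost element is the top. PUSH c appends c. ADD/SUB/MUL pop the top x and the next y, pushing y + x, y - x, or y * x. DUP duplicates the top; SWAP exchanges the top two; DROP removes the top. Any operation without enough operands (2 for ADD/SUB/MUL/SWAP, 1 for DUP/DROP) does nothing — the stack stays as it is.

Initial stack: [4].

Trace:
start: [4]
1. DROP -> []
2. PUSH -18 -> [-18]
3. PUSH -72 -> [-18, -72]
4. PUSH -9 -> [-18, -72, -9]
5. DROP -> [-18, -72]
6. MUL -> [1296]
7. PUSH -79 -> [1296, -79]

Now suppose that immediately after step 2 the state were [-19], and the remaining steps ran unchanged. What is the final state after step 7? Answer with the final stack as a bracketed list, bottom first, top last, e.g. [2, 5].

[1368, -79]

state after step 2 := [-19]
3. PUSH -72 -> [-19, -72]
4. PUSH -9 -> [-19, -72, -9]
5. DROP -> [-19, -72]
6. MUL -> [1368]
7. PUSH -79 -> [1368, -79]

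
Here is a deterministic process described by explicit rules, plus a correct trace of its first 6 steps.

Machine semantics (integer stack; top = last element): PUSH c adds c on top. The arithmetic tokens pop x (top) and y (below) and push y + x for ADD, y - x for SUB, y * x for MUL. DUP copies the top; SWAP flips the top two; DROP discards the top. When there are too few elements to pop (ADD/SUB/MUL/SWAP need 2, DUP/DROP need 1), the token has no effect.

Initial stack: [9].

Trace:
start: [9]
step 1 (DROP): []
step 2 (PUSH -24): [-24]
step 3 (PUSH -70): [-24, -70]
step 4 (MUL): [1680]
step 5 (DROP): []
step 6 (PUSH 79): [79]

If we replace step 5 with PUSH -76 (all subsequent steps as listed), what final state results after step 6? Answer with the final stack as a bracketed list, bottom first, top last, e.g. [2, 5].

[1680, -76, 79]

(re-executing from step 5 with the substitution; state before step 5: [1680])
step 5 (PUSH -76): [1680, -76]
step 6 (PUSH 79): [1680, -76, 79]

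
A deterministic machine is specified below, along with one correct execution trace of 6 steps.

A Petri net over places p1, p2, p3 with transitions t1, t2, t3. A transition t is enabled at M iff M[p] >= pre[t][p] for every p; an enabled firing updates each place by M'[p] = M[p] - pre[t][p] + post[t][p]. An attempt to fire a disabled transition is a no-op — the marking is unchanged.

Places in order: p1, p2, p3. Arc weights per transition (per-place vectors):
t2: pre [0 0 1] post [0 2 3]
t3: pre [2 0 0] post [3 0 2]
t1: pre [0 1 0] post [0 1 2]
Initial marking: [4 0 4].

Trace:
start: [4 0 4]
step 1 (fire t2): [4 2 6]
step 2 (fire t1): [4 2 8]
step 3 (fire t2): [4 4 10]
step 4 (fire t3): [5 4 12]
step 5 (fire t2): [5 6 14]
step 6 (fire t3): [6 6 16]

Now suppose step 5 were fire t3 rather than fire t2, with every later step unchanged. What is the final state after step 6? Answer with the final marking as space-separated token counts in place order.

(re-executing from step 5 with the substitution; state before step 5: [5 4 12])
step 5 (fire t3): [6 4 14]
step 6 (fire t3): [7 4 16]

7 4 16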